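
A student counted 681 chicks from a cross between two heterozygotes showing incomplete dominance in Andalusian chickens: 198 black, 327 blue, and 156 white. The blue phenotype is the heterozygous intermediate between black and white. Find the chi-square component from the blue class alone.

With incomplete dominance, a heterozygote × heterozygote cross gives a 1:2:1 phenotypic ratio.
Total ratio parts = 4. Expected numbers out of 681:
  black: 681 × 1/4 = 170.25
  blue: 681 × 2/4 = 340.5
  white: 681 × 1/4 = 170.25
Contribution of blue: (327 − 340.5)² / 340.5 = 0.5352

0.535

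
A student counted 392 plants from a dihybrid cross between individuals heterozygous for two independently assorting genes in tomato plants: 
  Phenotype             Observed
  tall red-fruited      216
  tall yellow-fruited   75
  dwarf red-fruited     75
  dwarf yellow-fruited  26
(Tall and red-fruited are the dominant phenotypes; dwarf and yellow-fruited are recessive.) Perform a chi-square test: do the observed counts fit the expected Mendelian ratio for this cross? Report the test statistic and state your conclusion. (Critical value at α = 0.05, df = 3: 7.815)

A dihybrid F₂ with independent assortment and complete dominance at both loci gives a 9:3:3:1 phenotypic ratio.
Total ratio parts = 16. Expected numbers out of 392:
  tall red-fruited: 392 × 9/16 = 220.5
  tall yellow-fruited: 392 × 3/16 = 73.5
  dwarf red-fruited: 392 × 3/16 = 73.5
  dwarf yellow-fruited: 392 × 1/16 = 24.5
χ² = Σ (O − E)² / E
  tall red-fruited: (216 − 220.5)² / 220.5 = 0.0918
  tall yellow-fruited: (75 − 73.5)² / 73.5 = 0.0306
  dwarf red-fruited: (75 − 73.5)² / 73.5 = 0.0306
  dwarf yellow-fruited: (26 − 24.5)² / 24.5 = 0.0918
χ² = 0.0918 + 0.0306 + 0.0306 + 0.0918 = 0.2448 ≈ 0.245
Degrees of freedom = 4 − 1 = 3; critical value at α = 0.05 is 7.815.
Since 0.245 < 7.815, we fail to reject the null hypothesis — the data are consistent with the 9:3:3:1 ratio.

0.245; consistent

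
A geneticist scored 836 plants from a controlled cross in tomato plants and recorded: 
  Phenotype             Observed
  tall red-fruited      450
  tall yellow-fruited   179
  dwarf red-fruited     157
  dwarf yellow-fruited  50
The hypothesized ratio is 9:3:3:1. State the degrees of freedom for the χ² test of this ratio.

A goodness-of-fit test with 4 phenotype classes has df = 4 − 1 = 3.

3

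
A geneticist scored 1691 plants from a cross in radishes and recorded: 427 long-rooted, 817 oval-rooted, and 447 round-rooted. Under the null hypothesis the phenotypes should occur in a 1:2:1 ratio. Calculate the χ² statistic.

2.394

Under the 1:2:1 hypothesis (Σ ratio = 4, N = 1691):
  long-rooted: 1691 × 1/4 = 422.75
  oval-rooted: 1691 × 2/4 = 845.5
  round-rooted: 1691 × 1/4 = 422.75
χ² = Σ (O − E)² / E
  long-rooted: (427 − 422.75)² / 422.75 = 0.0427
  oval-rooted: (817 − 845.5)² / 845.5 = 0.9607
  round-rooted: (447 − 422.75)² / 422.75 = 1.3910
χ² = 0.0427 + 0.9607 + 1.3910 = 2.3944 ≈ 2.394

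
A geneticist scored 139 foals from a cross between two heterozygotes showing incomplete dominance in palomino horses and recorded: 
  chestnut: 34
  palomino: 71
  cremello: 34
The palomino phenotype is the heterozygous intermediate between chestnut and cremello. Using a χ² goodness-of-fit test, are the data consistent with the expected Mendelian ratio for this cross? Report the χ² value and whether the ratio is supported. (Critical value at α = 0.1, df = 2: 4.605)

With incomplete dominance, a heterozygote × heterozygote cross gives a 1:2:1 phenotypic ratio.
The 1:2:1 ratio has 4 parts, so with N = 139 the expected counts are:
  chestnut: 139 × 1/4 = 34.75
  palomino: 139 × 2/4 = 69.5
  cremello: 139 × 1/4 = 34.75
χ² = Σ (O − E)² / E
  chestnut: (34 − 34.75)² / 34.75 = 0.0162
  palomino: (71 − 69.5)² / 69.5 = 0.0324
  cremello: (34 − 34.75)² / 34.75 = 0.0162
χ² = 0.0162 + 0.0324 + 0.0162 = 0.0648 ≈ 0.065
Degrees of freedom = 3 − 1 = 2; critical value at α = 0.1 is 4.605.
Since 0.065 < 4.605, we fail to reject the null hypothesis — the data are consistent with the 1:2:1 ratio.

0.065; consistent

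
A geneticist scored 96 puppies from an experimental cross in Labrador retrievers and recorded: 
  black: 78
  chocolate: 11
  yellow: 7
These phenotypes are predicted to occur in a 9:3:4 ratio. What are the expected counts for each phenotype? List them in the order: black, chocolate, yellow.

54, 18, 24

The 9:3:4 ratio has 16 parts, so with N = 96 the expected counts are:
  black: 96 × 9/16 = 54
  chocolate: 96 × 3/16 = 18
  yellow: 96 × 4/16 = 24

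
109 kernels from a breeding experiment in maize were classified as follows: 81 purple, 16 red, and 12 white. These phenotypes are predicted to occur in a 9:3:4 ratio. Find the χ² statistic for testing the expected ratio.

Under the 9:3:4 hypothesis (Σ ratio = 16, N = 109):
  purple: 109 × 9/16 = 61.3125
  red: 109 × 3/16 = 20.4375
  white: 109 × 4/16 = 27.25
χ² = Σ (O − E)² / E
  purple: (81 − 61.3125)² / 61.3125 = 6.3217
  red: (16 − 20.4375)² / 20.4375 = 0.9635
  white: (12 − 27.25)² / 27.25 = 8.5344
χ² = 6.3217 + 0.9635 + 8.5344 = 15.8196 ≈ 15.820

15.820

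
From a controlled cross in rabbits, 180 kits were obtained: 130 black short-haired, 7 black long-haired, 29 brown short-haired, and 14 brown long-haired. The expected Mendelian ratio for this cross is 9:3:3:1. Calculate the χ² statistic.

30.706

The 9:3:3:1 ratio has 16 parts, so with N = 180 the expected counts are:
  black short-haired: 180 × 9/16 = 101.25
  black long-haired: 180 × 3/16 = 33.75
  brown short-haired: 180 × 3/16 = 33.75
  brown long-haired: 180 × 1/16 = 11.25
χ² = Σ (O − E)² / E
  black short-haired: (130 − 101.25)² / 101.25 = 8.1636
  black long-haired: (7 − 33.75)² / 33.75 = 21.2019
  brown short-haired: (29 − 33.75)² / 33.75 = 0.6685
  brown long-haired: (14 − 11.25)² / 11.25 = 0.6722
χ² = 8.1636 + 21.2019 + 0.6685 + 0.6722 = 30.7062 ≈ 30.706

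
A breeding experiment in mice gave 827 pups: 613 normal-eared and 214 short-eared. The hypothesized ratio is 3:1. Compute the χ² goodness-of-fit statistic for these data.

0.339

Under the 3:1 hypothesis (Σ ratio = 4, N = 827):
  normal-eared: 827 × 3/4 = 620.25
  short-eared: 827 × 1/4 = 206.75
χ² = Σ (O − E)² / E
  normal-eared: (613 − 620.25)² / 620.25 = 0.0847
  short-eared: (214 − 206.75)² / 206.75 = 0.2542
χ² = 0.0847 + 0.2542 = 0.3389 ≈ 0.339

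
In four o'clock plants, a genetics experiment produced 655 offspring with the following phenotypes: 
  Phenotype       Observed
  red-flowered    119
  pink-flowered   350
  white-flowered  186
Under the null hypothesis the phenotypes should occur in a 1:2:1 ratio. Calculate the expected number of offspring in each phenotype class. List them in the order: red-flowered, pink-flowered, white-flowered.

The 1:2:1 ratio has 4 parts, so with N = 655 the expected counts are:
  red-flowered: 655 × 1/4 = 163.75
  pink-flowered: 655 × 2/4 = 327.5
  white-flowered: 655 × 1/4 = 163.75

163.75, 327.5, 163.75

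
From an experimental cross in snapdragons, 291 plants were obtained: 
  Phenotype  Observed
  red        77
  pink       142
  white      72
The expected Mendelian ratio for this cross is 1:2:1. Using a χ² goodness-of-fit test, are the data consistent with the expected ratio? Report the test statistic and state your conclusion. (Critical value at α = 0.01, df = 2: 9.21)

Expected counts for N = 291 under a 1:2:1 ratio (total parts = 4):
  red: 291 × 1/4 = 72.75
  pink: 291 × 2/4 = 145.5
  white: 291 × 1/4 = 72.75
χ² = Σ (O − E)² / E
  red: (77 − 72.75)² / 72.75 = 0.2483
  pink: (142 − 145.5)² / 145.5 = 0.0842
  white: (72 − 72.75)² / 72.75 = 0.0077
χ² = 0.2483 + 0.0842 + 0.0077 = 0.3402 ≈ 0.340
Degrees of freedom = 3 − 1 = 2; critical value at α = 0.01 is 9.21.
Since 0.340 < 9.21, we fail to reject the null hypothesis — the data are consistent with the 1:2:1 ratio.

0.340; consistent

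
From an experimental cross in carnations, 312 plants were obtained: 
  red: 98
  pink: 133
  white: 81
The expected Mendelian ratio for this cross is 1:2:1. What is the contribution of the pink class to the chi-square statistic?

Under the 1:2:1 hypothesis (Σ ratio = 4, N = 312):
  red: 312 × 1/4 = 78
  pink: 312 × 2/4 = 156
  white: 312 × 1/4 = 78
Contribution of pink: (133 − 156)² / 156 = 3.3910

3.391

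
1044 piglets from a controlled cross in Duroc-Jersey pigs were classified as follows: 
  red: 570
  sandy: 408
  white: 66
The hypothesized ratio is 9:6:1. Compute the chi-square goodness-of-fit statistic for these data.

Under the 9:6:1 hypothesis (Σ ratio = 16, N = 1044):
  red: 1044 × 9/16 = 587.25
  sandy: 1044 × 6/16 = 391.5
  white: 1044 × 1/16 = 65.25
χ² = Σ (O − E)² / E
  red: (570 − 587.25)² / 587.25 = 0.5067
  sandy: (408 − 391.5)² / 391.5 = 0.6954
  white: (66 − 65.25)² / 65.25 = 0.0086
χ² = 0.5067 + 0.6954 + 0.0086 = 1.2107 ≈ 1.211

1.211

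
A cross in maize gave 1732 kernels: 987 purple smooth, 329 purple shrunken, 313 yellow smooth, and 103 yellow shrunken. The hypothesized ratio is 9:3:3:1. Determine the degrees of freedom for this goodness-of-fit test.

3

A goodness-of-fit test with 4 phenotype classes has df = 4 − 1 = 3.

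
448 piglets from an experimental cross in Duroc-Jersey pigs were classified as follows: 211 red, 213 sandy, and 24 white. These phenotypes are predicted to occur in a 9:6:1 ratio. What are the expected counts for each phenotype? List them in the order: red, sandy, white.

The 9:6:1 ratio has 16 parts, so with N = 448 the expected counts are:
  red: 448 × 9/16 = 252
  sandy: 448 × 6/16 = 168
  white: 448 × 1/16 = 28

252, 168, 28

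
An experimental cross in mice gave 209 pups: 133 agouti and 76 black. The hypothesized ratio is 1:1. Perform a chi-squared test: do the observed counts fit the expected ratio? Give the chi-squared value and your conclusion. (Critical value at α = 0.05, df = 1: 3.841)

15.545; not consistent

Expected counts for N = 209 under a 1:1 ratio (total parts = 2):
  agouti: 209 × 1/2 = 104.5
  black: 209 × 1/2 = 104.5
χ² = Σ (O − E)² / E
  agouti: (133 − 104.5)² / 104.5 = 7.7727
  black: (76 − 104.5)² / 104.5 = 7.7727
χ² = 7.7727 + 7.7727 = 15.5454 ≈ 15.545
Degrees of freedom = 2 − 1 = 1; critical value at α = 0.05 is 3.841.
Since 15.545 > 3.841, we reject the null hypothesis — the data do not fit the 1:1 ratio.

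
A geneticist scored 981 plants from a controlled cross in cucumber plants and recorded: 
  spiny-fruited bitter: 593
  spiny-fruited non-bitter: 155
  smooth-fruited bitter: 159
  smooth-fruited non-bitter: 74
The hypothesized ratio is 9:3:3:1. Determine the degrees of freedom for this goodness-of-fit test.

3

A goodness-of-fit test with 4 phenotype classes has df = 4 − 1 = 3.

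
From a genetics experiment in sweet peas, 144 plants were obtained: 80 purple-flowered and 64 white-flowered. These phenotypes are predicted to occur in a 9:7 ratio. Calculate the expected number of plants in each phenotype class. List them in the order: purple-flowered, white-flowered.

The 9:7 ratio has 16 parts, so with N = 144 the expected counts are:
  purple-flowered: 144 × 9/16 = 81
  white-flowered: 144 × 7/16 = 63

81, 63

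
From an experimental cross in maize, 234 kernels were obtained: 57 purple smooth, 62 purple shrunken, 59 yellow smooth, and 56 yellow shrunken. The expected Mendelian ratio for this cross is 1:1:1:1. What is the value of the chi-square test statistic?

Under the 1:1:1:1 hypothesis (Σ ratio = 4, N = 234):
  purple smooth: 234 × 1/4 = 58.5
  purple shrunken: 234 × 1/4 = 58.5
  yellow smooth: 234 × 1/4 = 58.5
  yellow shrunken: 234 × 1/4 = 58.5
χ² = Σ (O − E)² / E
  purple smooth: (57 − 58.5)² / 58.5 = 0.0385
  purple shrunken: (62 − 58.5)² / 58.5 = 0.2094
  yellow smooth: (59 − 58.5)² / 58.5 = 0.0043
  yellow shrunken: (56 − 58.5)² / 58.5 = 0.1068
χ² = 0.0385 + 0.2094 + 0.0043 + 0.1068 = 0.359

0.359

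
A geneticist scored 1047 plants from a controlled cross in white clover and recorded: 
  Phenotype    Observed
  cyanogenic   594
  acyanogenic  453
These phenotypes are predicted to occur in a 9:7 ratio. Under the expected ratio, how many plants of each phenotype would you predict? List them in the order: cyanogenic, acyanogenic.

Under the 9:7 hypothesis (Σ ratio = 16, N = 1047):
  cyanogenic: 1047 × 9/16 = 588.9375
  acyanogenic: 1047 × 7/16 = 458.0625

588.9375, 458.0625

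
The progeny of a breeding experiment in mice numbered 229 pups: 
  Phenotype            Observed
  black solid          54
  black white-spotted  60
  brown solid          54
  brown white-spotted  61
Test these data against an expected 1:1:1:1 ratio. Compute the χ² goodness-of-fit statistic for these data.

0.747

The 1:1:1:1 ratio has 4 parts, so with N = 229 the expected counts are:
  black solid: 229 × 1/4 = 57.25
  black white-spotted: 229 × 1/4 = 57.25
  brown solid: 229 × 1/4 = 57.25
  brown white-spotted: 229 × 1/4 = 57.25
χ² = Σ (O − E)² / E
  black solid: (54 − 57.25)² / 57.25 = 0.1845
  black white-spotted: (60 − 57.25)² / 57.25 = 0.1321
  brown solid: (54 − 57.25)² / 57.25 = 0.1845
  brown white-spotted: (61 − 57.25)² / 57.25 = 0.2456
χ² = 0.1845 + 0.1321 + 0.1845 + 0.2456 = 0.7467 ≈ 0.747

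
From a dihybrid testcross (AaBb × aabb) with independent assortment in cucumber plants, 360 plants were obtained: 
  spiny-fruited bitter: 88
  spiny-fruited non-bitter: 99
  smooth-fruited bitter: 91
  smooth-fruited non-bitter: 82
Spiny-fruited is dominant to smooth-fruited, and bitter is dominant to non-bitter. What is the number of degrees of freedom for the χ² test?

3

A dihybrid testcross with independent assortment gives a 1:1:1:1 ratio.
A goodness-of-fit test with 4 phenotype classes has df = 4 − 1 = 3.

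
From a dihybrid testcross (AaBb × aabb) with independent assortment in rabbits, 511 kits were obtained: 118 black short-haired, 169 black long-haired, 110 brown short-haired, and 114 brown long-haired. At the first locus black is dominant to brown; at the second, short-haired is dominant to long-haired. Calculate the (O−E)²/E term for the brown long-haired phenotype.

1.480

A dihybrid testcross with independent assortment gives a 1:1:1:1 ratio.
Total ratio parts = 4. Expected numbers out of 511:
  black short-haired: 511 × 1/4 = 127.75
  black long-haired: 511 × 1/4 = 127.75
  brown short-haired: 511 × 1/4 = 127.75
  brown long-haired: 511 × 1/4 = 127.75
Contribution of brown long-haired: (114 − 127.75)² / 127.75 = 1.4799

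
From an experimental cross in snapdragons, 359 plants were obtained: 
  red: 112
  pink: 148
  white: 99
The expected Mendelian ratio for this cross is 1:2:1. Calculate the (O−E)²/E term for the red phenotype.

Total ratio parts = 4. Expected numbers out of 359:
  red: 359 × 1/4 = 89.75
  pink: 359 × 2/4 = 179.5
  white: 359 × 1/4 = 89.75
Contribution of red: (112 − 89.75)² / 89.75 = 5.5160

5.516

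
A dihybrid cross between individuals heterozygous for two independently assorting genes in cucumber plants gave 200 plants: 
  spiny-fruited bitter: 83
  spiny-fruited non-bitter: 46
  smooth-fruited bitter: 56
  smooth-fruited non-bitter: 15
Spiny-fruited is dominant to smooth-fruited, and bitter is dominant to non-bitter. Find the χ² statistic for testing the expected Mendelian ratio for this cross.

A dihybrid F₂ with independent assortment and complete dominance at both loci gives a 9:3:3:1 phenotypic ratio.
The 9:3:3:1 ratio has 16 parts, so with N = 200 the expected counts are:
  spiny-fruited bitter: 200 × 9/16 = 112.5
  spiny-fruited non-bitter: 200 × 3/16 = 37.5
  smooth-fruited bitter: 200 × 3/16 = 37.5
  smooth-fruited non-bitter: 200 × 1/16 = 12.5
χ² = Σ (O − E)² / E
  spiny-fruited bitter: (83 − 112.5)² / 112.5 = 7.7356
  spiny-fruited non-bitter: (46 − 37.5)² / 37.5 = 1.9267
  smooth-fruited bitter: (56 − 37.5)² / 37.5 = 9.1267
  smooth-fruited non-bitter: (15 − 12.5)² / 12.5 = 0.5000
χ² = 7.7356 + 1.9267 + 9.1267 + 0.5000 = 19.289

19.289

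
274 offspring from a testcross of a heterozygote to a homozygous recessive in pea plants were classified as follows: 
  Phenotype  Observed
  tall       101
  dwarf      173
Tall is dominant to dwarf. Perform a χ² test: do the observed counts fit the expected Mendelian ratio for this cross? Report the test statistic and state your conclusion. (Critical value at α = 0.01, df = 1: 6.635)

18.920; not consistent

A testcross of a heterozygote (Aa × aa) gives a 1:1 phenotypic ratio.
Total ratio parts = 2. Expected numbers out of 274:
  tall: 274 × 1/2 = 137
  dwarf: 274 × 1/2 = 137
χ² = Σ (O − E)² / E
  tall: (101 − 137)² / 137 = 9.4599
  dwarf: (173 − 137)² / 137 = 9.4599
χ² = 9.4599 + 9.4599 = 18.9198 ≈ 18.920
Degrees of freedom = 2 − 1 = 1; critical value at α = 0.01 is 6.635.
Since 18.920 > 6.635, we reject the null hypothesis — the data do not fit the 1:1 ratio.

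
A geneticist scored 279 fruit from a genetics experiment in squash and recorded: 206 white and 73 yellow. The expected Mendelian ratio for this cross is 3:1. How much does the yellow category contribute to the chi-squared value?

0.151

Under the 3:1 hypothesis (Σ ratio = 4, N = 279):
  white: 279 × 3/4 = 209.25
  yellow: 279 × 1/4 = 69.75
Contribution of yellow: (73 − 69.75)² / 69.75 = 0.1514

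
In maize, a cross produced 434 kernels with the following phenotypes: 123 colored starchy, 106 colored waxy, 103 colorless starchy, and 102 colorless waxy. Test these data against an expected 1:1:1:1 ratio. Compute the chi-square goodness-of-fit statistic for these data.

2.664

Total ratio parts = 4. Expected numbers out of 434:
  colored starchy: 434 × 1/4 = 108.5
  colored waxy: 434 × 1/4 = 108.5
  colorless starchy: 434 × 1/4 = 108.5
  colorless waxy: 434 × 1/4 = 108.5
χ² = Σ (O − E)² / E
  colored starchy: (123 − 108.5)² / 108.5 = 1.9378
  colored waxy: (106 − 108.5)² / 108.5 = 0.0576
  colorless starchy: (103 − 108.5)² / 108.5 = 0.2788
  colorless waxy: (102 − 108.5)² / 108.5 = 0.3894
χ² = 1.9378 + 0.0576 + 0.2788 + 0.3894 = 2.6636 ≈ 2.664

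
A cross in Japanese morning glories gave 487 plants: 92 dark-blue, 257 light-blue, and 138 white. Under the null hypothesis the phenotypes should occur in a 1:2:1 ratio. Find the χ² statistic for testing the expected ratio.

10.187

Under the 1:2:1 hypothesis (Σ ratio = 4, N = 487):
  dark-blue: 487 × 1/4 = 121.75
  light-blue: 487 × 2/4 = 243.5
  white: 487 × 1/4 = 121.75
χ² = Σ (O − E)² / E
  dark-blue: (92 − 121.75)² / 121.75 = 7.2695
  light-blue: (257 − 243.5)² / 243.5 = 0.7485
  white: (138 − 121.75)² / 121.75 = 2.1689
χ² = 7.2695 + 0.7485 + 2.1689 = 10.1869 ≈ 10.187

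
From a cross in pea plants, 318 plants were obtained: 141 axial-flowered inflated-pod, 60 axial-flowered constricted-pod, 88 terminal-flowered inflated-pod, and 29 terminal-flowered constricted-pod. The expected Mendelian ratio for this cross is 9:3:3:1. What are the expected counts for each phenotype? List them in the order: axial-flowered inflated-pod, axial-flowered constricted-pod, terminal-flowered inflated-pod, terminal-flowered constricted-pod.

178.875, 59.625, 59.625, 19.875

Total ratio parts = 16. Expected numbers out of 318:
  axial-flowered inflated-pod: 318 × 9/16 = 178.875
  axial-flowered constricted-pod: 318 × 3/16 = 59.625
  terminal-flowered inflated-pod: 318 × 3/16 = 59.625
  terminal-flowered constricted-pod: 318 × 1/16 = 19.875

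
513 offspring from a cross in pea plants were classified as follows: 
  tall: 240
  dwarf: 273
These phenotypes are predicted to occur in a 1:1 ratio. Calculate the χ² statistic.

Total ratio parts = 2. Expected numbers out of 513:
  tall: 513 × 1/2 = 256.5
  dwarf: 513 × 1/2 = 256.5
χ² = Σ (O − E)² / E
  tall: (240 − 256.5)² / 256.5 = 1.0614
  dwarf: (273 − 256.5)² / 256.5 = 1.0614
χ² = 1.0614 + 1.0614 = 2.1228 ≈ 2.123

2.123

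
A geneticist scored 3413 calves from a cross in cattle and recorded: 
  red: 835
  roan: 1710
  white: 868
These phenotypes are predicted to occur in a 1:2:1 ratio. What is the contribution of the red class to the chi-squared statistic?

The 1:2:1 ratio has 4 parts, so with N = 3413 the expected counts are:
  red: 3413 × 1/4 = 853.25
  roan: 3413 × 2/4 = 1706.5
  white: 3413 × 1/4 = 853.25
Contribution of red: (835 − 853.25)² / 853.25 = 0.3903

0.390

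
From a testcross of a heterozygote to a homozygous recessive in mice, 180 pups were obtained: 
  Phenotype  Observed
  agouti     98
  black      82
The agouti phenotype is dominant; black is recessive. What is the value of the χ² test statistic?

1.422

A testcross of a heterozygote (Aa × aa) gives a 1:1 phenotypic ratio.
Total ratio parts = 2. Expected numbers out of 180:
  agouti: 180 × 1/2 = 90
  black: 180 × 1/2 = 90
χ² = Σ (O − E)² / E
  agouti: (98 − 90)² / 90 = 0.7111
  black: (82 − 90)² / 90 = 0.7111
χ² = 0.7111 + 0.7111 = 1.4222 ≈ 1.422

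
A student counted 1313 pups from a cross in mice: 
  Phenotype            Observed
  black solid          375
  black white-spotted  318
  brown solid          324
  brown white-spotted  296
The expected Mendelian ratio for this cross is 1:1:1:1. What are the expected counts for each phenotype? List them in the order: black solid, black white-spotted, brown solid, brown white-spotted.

Total ratio parts = 4. Expected numbers out of 1313:
  black solid: 1313 × 1/4 = 328.25
  black white-spotted: 1313 × 1/4 = 328.25
  brown solid: 1313 × 1/4 = 328.25
  brown white-spotted: 1313 × 1/4 = 328.25

328.25, 328.25, 328.25, 328.25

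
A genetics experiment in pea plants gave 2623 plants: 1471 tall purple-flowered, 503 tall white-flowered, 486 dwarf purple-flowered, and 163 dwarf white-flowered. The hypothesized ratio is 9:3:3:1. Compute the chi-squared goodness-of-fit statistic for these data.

Expected counts for N = 2623 under a 9:3:3:1 ratio (total parts = 16):
  tall purple-flowered: 2623 × 9/16 = 1475.4375
  tall white-flowered: 2623 × 3/16 = 491.8125
  dwarf purple-flowered: 2623 × 3/16 = 491.8125
  dwarf white-flowered: 2623 × 1/16 = 163.9375
χ² = Σ (O − E)² / E
  tall purple-flowered: (1471 − 1475.4375)² / 1475.4375 = 0.0133
  tall white-flowered: (503 − 491.8125)² / 491.8125 = 0.2545
  dwarf purple-flowered: (486 − 491.8125)² / 491.8125 = 0.0687
  dwarf white-flowered: (163 − 163.9375)² / 163.9375 = 0.0054
χ² = 0.0133 + 0.2545 + 0.0687 + 0.0054 = 0.3419 ≈ 0.342

0.342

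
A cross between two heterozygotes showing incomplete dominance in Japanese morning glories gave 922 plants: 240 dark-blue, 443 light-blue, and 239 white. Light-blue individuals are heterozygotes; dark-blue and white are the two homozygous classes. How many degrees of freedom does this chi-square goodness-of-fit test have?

2

With incomplete dominance, a heterozygote × heterozygote cross gives a 1:2:1 phenotypic ratio.
A goodness-of-fit test with 3 phenotype classes has df = 3 − 1 = 2.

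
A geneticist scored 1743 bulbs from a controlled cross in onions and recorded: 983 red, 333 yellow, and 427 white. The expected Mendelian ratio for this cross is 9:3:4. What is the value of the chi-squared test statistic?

The 9:3:4 ratio has 16 parts, so with N = 1743 the expected counts are:
  red: 1743 × 9/16 = 980.4375
  yellow: 1743 × 3/16 = 326.8125
  white: 1743 × 4/16 = 435.75
χ² = Σ (O − E)² / E
  red: (983 − 980.4375)² / 980.4375 = 0.0067
  yellow: (333 − 326.8125)² / 326.8125 = 0.1171
  white: (427 − 435.75)² / 435.75 = 0.1757
χ² = 0.0067 + 0.1171 + 0.1757 = 0.2995 ≈ 0.300

0.300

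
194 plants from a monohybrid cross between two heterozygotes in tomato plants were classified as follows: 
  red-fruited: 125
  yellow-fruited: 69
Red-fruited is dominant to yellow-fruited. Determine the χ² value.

11.553

For a monohybrid cross between heterozygotes with complete dominance, the expected phenotypic ratio is 3:1.
The 3:1 ratio has 4 parts, so with N = 194 the expected counts are:
  red-fruited: 194 × 3/4 = 145.5
  yellow-fruited: 194 × 1/4 = 48.5
χ² = Σ (O − E)² / E
  red-fruited: (125 − 145.5)² / 145.5 = 2.8883
  yellow-fruited: (69 − 48.5)² / 48.5 = 8.6649
χ² = 2.8883 + 8.6649 = 11.5532 ≈ 11.553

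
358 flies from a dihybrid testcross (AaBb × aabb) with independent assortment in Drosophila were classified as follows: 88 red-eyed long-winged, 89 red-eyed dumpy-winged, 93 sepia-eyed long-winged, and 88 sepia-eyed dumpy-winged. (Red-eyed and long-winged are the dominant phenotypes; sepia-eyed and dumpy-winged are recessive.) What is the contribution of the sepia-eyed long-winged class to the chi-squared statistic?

A dihybrid testcross with independent assortment gives a 1:1:1:1 ratio.
Expected counts for N = 358 under a 1:1:1:1 ratio (total parts = 4):
  red-eyed long-winged: 358 × 1/4 = 89.5
  red-eyed dumpy-winged: 358 × 1/4 = 89.5
  sepia-eyed long-winged: 358 × 1/4 = 89.5
  sepia-eyed dumpy-winged: 358 × 1/4 = 89.5
Contribution of sepia-eyed long-winged: (93 − 89.5)² / 89.5 = 0.1369

0.137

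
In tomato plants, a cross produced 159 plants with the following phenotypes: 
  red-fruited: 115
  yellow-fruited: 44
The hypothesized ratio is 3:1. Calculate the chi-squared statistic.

0.606

The 3:1 ratio has 4 parts, so with N = 159 the expected counts are:
  red-fruited: 159 × 3/4 = 119.25
  yellow-fruited: 159 × 1/4 = 39.75
χ² = Σ (O − E)² / E
  red-fruited: (115 − 119.25)² / 119.25 = 0.1515
  yellow-fruited: (44 − 39.75)² / 39.75 = 0.4544
χ² = 0.1515 + 0.4544 = 0.6059 ≈ 0.606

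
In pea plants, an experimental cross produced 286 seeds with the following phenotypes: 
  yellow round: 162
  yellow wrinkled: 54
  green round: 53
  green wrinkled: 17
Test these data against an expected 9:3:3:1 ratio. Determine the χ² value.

Under the 9:3:3:1 hypothesis (Σ ratio = 16, N = 286):
  yellow round: 286 × 9/16 = 160.875
  yellow wrinkled: 286 × 3/16 = 53.625
  green round: 286 × 3/16 = 53.625
  green wrinkled: 286 × 1/16 = 17.875
χ² = Σ (O − E)² / E
  yellow round: (162 − 160.875)² / 160.875 = 0.0079
  yellow wrinkled: (54 − 53.625)² / 53.625 = 0.0026
  green round: (53 − 53.625)² / 53.625 = 0.0073
  green wrinkled: (17 − 17.875)² / 17.875 = 0.0428
χ² = 0.0079 + 0.0026 + 0.0073 + 0.0428 = 0.0606 ≈ 0.061

0.061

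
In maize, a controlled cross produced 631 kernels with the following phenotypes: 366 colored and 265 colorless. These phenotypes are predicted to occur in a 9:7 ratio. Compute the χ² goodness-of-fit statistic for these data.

The 9:7 ratio has 16 parts, so with N = 631 the expected counts are:
  colored: 631 × 9/16 = 354.9375
  colorless: 631 × 7/16 = 276.0625
χ² = Σ (O − E)² / E
  colored: (366 − 354.9375)² / 354.9375 = 0.3448
  colorless: (265 − 276.0625)² / 276.0625 = 0.4433
χ² = 0.3448 + 0.4433 = 0.7881 ≈ 0.788

0.788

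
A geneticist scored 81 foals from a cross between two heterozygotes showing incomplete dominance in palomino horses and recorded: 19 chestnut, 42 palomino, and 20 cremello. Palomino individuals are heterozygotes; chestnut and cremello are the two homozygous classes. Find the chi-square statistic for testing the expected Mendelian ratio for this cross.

0.136

With incomplete dominance, a heterozygote × heterozygote cross gives a 1:2:1 phenotypic ratio.
Under the 1:2:1 hypothesis (Σ ratio = 4, N = 81):
  chestnut: 81 × 1/4 = 20.25
  palomino: 81 × 2/4 = 40.5
  cremello: 81 × 1/4 = 20.25
χ² = Σ (O − E)² / E
  chestnut: (19 − 20.25)² / 20.25 = 0.0772
  palomino: (42 − 40.5)² / 40.5 = 0.0556
  cremello: (20 − 20.25)² / 20.25 = 0.0031
χ² = 0.0772 + 0.0556 + 0.0031 = 0.1359 ≈ 0.136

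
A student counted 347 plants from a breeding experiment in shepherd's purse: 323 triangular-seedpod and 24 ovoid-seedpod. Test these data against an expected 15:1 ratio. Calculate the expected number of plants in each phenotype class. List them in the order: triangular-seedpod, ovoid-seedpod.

325.3125, 21.6875

Expected counts for N = 347 under a 15:1 ratio (total parts = 16):
  triangular-seedpod: 347 × 15/16 = 325.3125
  ovoid-seedpod: 347 × 1/16 = 21.6875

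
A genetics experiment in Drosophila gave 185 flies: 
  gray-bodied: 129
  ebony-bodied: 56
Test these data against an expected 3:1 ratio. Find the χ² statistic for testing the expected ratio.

2.741

The 3:1 ratio has 4 parts, so with N = 185 the expected counts are:
  gray-bodied: 185 × 3/4 = 138.75
  ebony-bodied: 185 × 1/4 = 46.25
χ² = Σ (O − E)² / E
  gray-bodied: (129 − 138.75)² / 138.75 = 0.6851
  ebony-bodied: (56 − 46.25)² / 46.25 = 2.0554
χ² = 0.6851 + 2.0554 = 2.7405 ≈ 2.741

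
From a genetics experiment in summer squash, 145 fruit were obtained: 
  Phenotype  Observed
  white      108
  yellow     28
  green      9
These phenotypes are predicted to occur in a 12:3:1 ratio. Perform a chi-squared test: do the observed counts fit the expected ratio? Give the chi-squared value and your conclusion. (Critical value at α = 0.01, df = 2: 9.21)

The 12:3:1 ratio has 16 parts, so with N = 145 the expected counts are:
  white: 145 × 12/16 = 108.75
  yellow: 145 × 3/16 = 27.1875
  green: 145 × 1/16 = 9.0625
χ² = Σ (O − E)² / E
  white: (108 − 108.75)² / 108.75 = 0.0052
  yellow: (28 − 27.1875)² / 27.1875 = 0.0243
  green: (9 − 9.0625)² / 9.0625 = 0.0004
χ² = 0.0052 + 0.0243 + 0.0004 = 0.0299 ≈ 0.030
Degrees of freedom = 3 − 1 = 2; critical value at α = 0.01 is 9.21.
Since 0.030 < 9.21, we fail to reject the null hypothesis — the data are consistent with the 12:3:1 ratio.

0.030; consistent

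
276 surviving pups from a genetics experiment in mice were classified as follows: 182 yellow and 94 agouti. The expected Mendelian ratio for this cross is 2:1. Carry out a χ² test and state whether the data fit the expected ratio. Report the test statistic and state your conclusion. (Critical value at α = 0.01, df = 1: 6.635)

0.065; consistent

The 2:1 ratio has 3 parts, so with N = 276 the expected counts are:
  yellow: 276 × 2/3 = 184
  agouti: 276 × 1/3 = 92
χ² = Σ (O − E)² / E
  yellow: (182 − 184)² / 184 = 0.0217
  agouti: (94 − 92)² / 92 = 0.0435
χ² = 0.0217 + 0.0435 = 0.0652 ≈ 0.065
Degrees of freedom = 2 − 1 = 1; critical value at α = 0.01 is 6.635.
Since 0.065 < 6.635, we fail to reject the null hypothesis — the data are consistent with the 2:1 ratio.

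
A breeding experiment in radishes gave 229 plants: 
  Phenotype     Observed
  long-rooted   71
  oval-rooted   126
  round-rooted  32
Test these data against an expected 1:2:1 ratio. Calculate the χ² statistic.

15.594

The 1:2:1 ratio has 4 parts, so with N = 229 the expected counts are:
  long-rooted: 229 × 1/4 = 57.25
  oval-rooted: 229 × 2/4 = 114.5
  round-rooted: 229 × 1/4 = 57.25
χ² = Σ (O − E)² / E
  long-rooted: (71 − 57.25)² / 57.25 = 3.3024
  oval-rooted: (126 − 114.5)² / 114.5 = 1.1550
  round-rooted: (32 − 57.25)² / 57.25 = 11.1365
χ² = 3.3024 + 1.1550 + 11.1365 = 15.5939 ≈ 15.594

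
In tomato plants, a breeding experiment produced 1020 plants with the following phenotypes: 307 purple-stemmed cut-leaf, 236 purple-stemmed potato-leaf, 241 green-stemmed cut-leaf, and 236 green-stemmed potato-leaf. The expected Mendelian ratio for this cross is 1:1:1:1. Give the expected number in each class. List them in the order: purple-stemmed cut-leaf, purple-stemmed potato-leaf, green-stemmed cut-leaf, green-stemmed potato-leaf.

Under the 1:1:1:1 hypothesis (Σ ratio = 4, N = 1020):
  purple-stemmed cut-leaf: 1020 × 1/4 = 255
  purple-stemmed potato-leaf: 1020 × 1/4 = 255
  green-stemmed cut-leaf: 1020 × 1/4 = 255
  green-stemmed potato-leaf: 1020 × 1/4 = 255

255, 255, 255, 255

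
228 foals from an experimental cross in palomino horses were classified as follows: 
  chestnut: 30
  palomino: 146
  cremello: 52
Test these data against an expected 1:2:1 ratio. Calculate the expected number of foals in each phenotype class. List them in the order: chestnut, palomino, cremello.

57, 114, 57

Expected counts for N = 228 under a 1:2:1 ratio (total parts = 4):
  chestnut: 228 × 1/4 = 57
  palomino: 228 × 2/4 = 114
  cremello: 228 × 1/4 = 57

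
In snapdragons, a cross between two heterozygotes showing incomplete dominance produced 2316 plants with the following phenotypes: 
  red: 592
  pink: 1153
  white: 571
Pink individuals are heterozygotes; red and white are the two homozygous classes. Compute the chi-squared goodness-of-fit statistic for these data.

0.424

With incomplete dominance, a heterozygote × heterozygote cross gives a 1:2:1 phenotypic ratio.
Under the 1:2:1 hypothesis (Σ ratio = 4, N = 2316):
  red: 2316 × 1/4 = 579
  pink: 2316 × 2/4 = 1158
  white: 2316 × 1/4 = 579
χ² = Σ (O − E)² / E
  red: (592 − 579)² / 579 = 0.2919
  pink: (1153 − 1158)² / 1158 = 0.0216
  white: (571 − 579)² / 579 = 0.1105
χ² = 0.2919 + 0.0216 + 0.1105 = 0.424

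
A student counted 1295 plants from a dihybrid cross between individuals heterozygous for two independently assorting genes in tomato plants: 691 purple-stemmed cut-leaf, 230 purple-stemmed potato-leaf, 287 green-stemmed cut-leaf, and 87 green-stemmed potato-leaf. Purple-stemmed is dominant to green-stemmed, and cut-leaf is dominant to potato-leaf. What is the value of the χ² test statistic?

11.096

A dihybrid F₂ with independent assortment and complete dominance at both loci gives a 9:3:3:1 phenotypic ratio.
Expected counts for N = 1295 under a 9:3:3:1 ratio (total parts = 16):
  purple-stemmed cut-leaf: 1295 × 9/16 = 728.4375
  purple-stemmed potato-leaf: 1295 × 3/16 = 242.8125
  green-stemmed cut-leaf: 1295 × 3/16 = 242.8125
  green-stemmed potato-leaf: 1295 × 1/16 = 80.9375
χ² = Σ (O − E)² / E
  purple-stemmed cut-leaf: (691 − 728.4375)² / 728.4375 = 1.9241
  purple-stemmed potato-leaf: (230 − 242.8125)² / 242.8125 = 0.6761
  green-stemmed cut-leaf: (287 − 242.8125)² / 242.8125 = 8.0413
  green-stemmed potato-leaf: (87 − 80.9375)² / 80.9375 = 0.4541
χ² = 1.9241 + 0.6761 + 8.0413 + 0.4541 = 11.0956 ≈ 11.096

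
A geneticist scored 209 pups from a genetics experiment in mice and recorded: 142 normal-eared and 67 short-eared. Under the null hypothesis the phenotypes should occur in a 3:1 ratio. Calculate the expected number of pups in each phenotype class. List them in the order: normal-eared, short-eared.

The 3:1 ratio has 4 parts, so with N = 209 the expected counts are:
  normal-eared: 209 × 3/4 = 156.75
  short-eared: 209 × 1/4 = 52.25

156.75, 52.25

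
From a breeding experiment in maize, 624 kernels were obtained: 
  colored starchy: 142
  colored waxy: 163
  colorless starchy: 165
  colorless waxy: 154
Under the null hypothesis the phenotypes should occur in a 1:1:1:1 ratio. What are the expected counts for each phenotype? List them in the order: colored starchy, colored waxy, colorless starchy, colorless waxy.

156, 156, 156, 156

Expected counts for N = 624 under a 1:1:1:1 ratio (total parts = 4):
  colored starchy: 624 × 1/4 = 156
  colored waxy: 624 × 1/4 = 156
  colorless starchy: 624 × 1/4 = 156
  colorless waxy: 624 × 1/4 = 156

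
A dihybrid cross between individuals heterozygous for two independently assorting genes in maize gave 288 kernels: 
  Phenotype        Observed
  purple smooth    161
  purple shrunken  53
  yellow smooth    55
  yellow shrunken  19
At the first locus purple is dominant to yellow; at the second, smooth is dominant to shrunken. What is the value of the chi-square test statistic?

A dihybrid F₂ with independent assortment and complete dominance at both loci gives a 9:3:3:1 phenotypic ratio.
Under the 9:3:3:1 hypothesis (Σ ratio = 16, N = 288):
  purple smooth: 288 × 9/16 = 162
  purple shrunken: 288 × 3/16 = 54
  yellow smooth: 288 × 3/16 = 54
  yellow shrunken: 288 × 1/16 = 18
χ² = Σ (O − E)² / E
  purple smooth: (161 − 162)² / 162 = 0.0062
  purple shrunken: (53 − 54)² / 54 = 0.0185
  yellow smooth: (55 − 54)² / 54 = 0.0185
  yellow shrunken: (19 − 18)² / 18 = 0.0556
χ² = 0.0062 + 0.0185 + 0.0185 + 0.0556 = 0.0988 ≈ 0.099

0.099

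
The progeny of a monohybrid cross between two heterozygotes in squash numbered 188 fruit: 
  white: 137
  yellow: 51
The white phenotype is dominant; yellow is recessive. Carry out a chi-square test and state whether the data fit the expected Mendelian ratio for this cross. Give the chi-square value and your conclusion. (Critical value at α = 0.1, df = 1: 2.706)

0.454; consistent

For a monohybrid cross between heterozygotes with complete dominance, the expected phenotypic ratio is 3:1.
Under the 3:1 hypothesis (Σ ratio = 4, N = 188):
  white: 188 × 3/4 = 141
  yellow: 188 × 1/4 = 47
χ² = Σ (O − E)² / E
  white: (137 − 141)² / 141 = 0.1135
  yellow: (51 − 47)² / 47 = 0.3404
χ² = 0.1135 + 0.3404 = 0.4539 ≈ 0.454
Degrees of freedom = 2 − 1 = 1; critical value at α = 0.1 is 2.706.
Since 0.454 < 2.706, we fail to reject the null hypothesis — the data are consistent with the 3:1 ratio.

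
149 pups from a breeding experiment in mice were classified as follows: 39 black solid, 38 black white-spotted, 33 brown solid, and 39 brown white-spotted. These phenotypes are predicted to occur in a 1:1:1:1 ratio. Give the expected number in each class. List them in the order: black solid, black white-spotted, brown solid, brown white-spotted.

The 1:1:1:1 ratio has 4 parts, so with N = 149 the expected counts are:
  black solid: 149 × 1/4 = 37.25
  black white-spotted: 149 × 1/4 = 37.25
  brown solid: 149 × 1/4 = 37.25
  brown white-spotted: 149 × 1/4 = 37.25

37.25, 37.25, 37.25, 37.25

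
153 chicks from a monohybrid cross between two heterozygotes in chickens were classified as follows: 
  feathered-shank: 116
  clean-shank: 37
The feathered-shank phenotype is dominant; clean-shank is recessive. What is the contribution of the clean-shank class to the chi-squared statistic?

For a monohybrid cross between heterozygotes with complete dominance, the expected phenotypic ratio is 3:1.
Total ratio parts = 4. Expected numbers out of 153:
  feathered-shank: 153 × 3/4 = 114.75
  clean-shank: 153 × 1/4 = 38.25
Contribution of clean-shank: (37 − 38.25)² / 38.25 = 0.0408

0.041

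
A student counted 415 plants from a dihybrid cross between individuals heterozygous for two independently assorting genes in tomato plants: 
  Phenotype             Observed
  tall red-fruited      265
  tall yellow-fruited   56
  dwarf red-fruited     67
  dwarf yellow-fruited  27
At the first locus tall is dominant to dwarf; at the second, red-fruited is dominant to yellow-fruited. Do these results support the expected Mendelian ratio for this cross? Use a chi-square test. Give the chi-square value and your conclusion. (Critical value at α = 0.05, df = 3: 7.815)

A dihybrid F₂ with independent assortment and complete dominance at both loci gives a 9:3:3:1 phenotypic ratio.
The 9:3:3:1 ratio has 16 parts, so with N = 415 the expected counts are:
  tall red-fruited: 415 × 9/16 = 233.4375
  tall yellow-fruited: 415 × 3/16 = 77.8125
  dwarf red-fruited: 415 × 3/16 = 77.8125
  dwarf yellow-fruited: 415 × 1/16 = 25.9375
χ² = Σ (O − E)² / E
  tall red-fruited: (265 − 233.4375)² / 233.4375 = 4.2675
  tall yellow-fruited: (56 − 77.8125)² / 77.8125 = 6.1145
  dwarf red-fruited: (67 − 77.8125)² / 77.8125 = 1.5025
  dwarf yellow-fruited: (27 − 25.9375)² / 25.9375 = 0.0435
χ² = 4.2675 + 6.1145 + 1.5025 + 0.0435 = 11.928
Degrees of freedom = 4 − 1 = 3; critical value at α = 0.05 is 7.815.
Since 11.928 > 7.815, we reject the null hypothesis — the data do not fit the 9:3:3:1 ratio.

11.928; not consistent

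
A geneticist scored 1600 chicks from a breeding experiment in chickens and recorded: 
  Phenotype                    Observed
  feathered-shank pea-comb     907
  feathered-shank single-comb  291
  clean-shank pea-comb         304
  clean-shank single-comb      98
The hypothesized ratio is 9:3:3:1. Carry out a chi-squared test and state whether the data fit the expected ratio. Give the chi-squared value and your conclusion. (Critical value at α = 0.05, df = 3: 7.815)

Total ratio parts = 16. Expected numbers out of 1600:
  feathered-shank pea-comb: 1600 × 9/16 = 900
  feathered-shank single-comb: 1600 × 3/16 = 300
  clean-shank pea-comb: 1600 × 3/16 = 300
  clean-shank single-comb: 1600 × 1/16 = 100
χ² = Σ (O − E)² / E
  feathered-shank pea-comb: (907 − 900)² / 900 = 0.0544
  feathered-shank single-comb: (291 − 300)² / 300 = 0.2700
  clean-shank pea-comb: (304 − 300)² / 300 = 0.0533
  clean-shank single-comb: (98 − 100)² / 100 = 0.0400
χ² = 0.0544 + 0.2700 + 0.0533 + 0.0400 = 0.4177 ≈ 0.418
Degrees of freedom = 4 − 1 = 3; critical value at α = 0.05 is 7.815.
Since 0.418 < 7.815, we fail to reject the null hypothesis — the data are consistent with the 9:3:3:1 ratio.

0.418; consistent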